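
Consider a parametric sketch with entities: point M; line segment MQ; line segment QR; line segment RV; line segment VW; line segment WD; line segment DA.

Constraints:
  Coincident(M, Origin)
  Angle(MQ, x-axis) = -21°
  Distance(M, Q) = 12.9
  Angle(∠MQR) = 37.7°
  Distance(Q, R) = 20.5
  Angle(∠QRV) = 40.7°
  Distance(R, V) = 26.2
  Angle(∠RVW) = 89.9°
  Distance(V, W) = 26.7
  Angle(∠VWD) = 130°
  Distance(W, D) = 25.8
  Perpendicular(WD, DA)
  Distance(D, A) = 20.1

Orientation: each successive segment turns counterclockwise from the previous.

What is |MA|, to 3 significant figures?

33.4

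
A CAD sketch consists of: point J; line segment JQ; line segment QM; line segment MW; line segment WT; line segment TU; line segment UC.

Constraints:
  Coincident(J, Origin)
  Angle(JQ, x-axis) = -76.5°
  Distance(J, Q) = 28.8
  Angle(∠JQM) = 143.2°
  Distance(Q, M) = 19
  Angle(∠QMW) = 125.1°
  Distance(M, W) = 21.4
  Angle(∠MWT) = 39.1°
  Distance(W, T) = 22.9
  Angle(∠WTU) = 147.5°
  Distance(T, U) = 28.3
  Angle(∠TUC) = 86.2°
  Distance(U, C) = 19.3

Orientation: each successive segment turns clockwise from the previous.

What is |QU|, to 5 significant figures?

13.728

J is at the origin; JQ runs at -76.5° with length 28.8, so Q = (6.7232, -28.004). ∠JQM = 143.2° gives QM at -113.30° from the x-axis; with |QM| = 19.0, M = (-0.79214, -45.455). ∠QMW = 125.1° gives MW at -168.20° from the x-axis; with |MW| = 21.4, W = (-21.740, -49.831). ∠MWT = 39.1° gives WT at 50.900° from the x-axis; with |WT| = 22.9, T = (-7.2974, -32.059). ∠WTU = 147.5° gives TU at 18.400° from the x-axis; with |TU| = 28.3, U = (19.556, -23.127). Then |QU| = |U − Q| = 13.728.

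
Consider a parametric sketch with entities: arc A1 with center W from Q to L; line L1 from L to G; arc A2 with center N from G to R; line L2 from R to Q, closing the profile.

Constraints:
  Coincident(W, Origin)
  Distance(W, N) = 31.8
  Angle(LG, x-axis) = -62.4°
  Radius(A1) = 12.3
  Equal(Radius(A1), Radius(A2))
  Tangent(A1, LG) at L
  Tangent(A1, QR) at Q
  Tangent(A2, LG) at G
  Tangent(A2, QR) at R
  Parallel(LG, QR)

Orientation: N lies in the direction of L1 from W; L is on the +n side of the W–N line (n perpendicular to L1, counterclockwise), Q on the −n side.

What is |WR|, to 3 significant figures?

34.1

The slot axis is L1's direction at -62.4°, so u = (cos -62.4°, sin -62.4°) = (0.463, -0.886) and n = (−sin -62.4°, cos -62.4°) = (0.886, 0.463). W is at the origin and N lies 31.8 along u from W, so N = 31.8·u = (14.7, -28.2). Tangency of A1 to both parallel lines with radius 12.3 puts L and Q at W ± 12.3·n: L = (10.9, 5.70), Q = (-10.9, -5.70). Equal radii place G and R the same way about N: G = N + 12.3·n = (25.6, -22.5), R = N − 12.3·n = (3.83, -33.9). Then |WR| = |R − W| = 34.1.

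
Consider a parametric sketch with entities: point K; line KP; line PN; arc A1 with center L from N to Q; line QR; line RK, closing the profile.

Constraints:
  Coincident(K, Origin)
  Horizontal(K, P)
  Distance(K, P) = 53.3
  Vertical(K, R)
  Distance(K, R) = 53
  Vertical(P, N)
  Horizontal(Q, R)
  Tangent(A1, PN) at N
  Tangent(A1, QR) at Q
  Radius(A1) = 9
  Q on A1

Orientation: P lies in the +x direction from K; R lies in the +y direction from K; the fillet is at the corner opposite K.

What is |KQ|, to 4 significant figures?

69.08

K is at the origin; K and P share the same y with |KP| = 53.3 and P on the +x side, so P = (53.30, 0.000). K and R share the same x with |KR| = 53.0 and R on the +y side, so R = (0.000, 53.00). The virtual corner opposite K is at (53.30, 53.00). Tangency of A1 to PN means the radius LN is perpendicular to PN and since A1 is tangent to QR there, LQ ⟂ QR, with radius 9.0, so the center L sits 9.0 in from both sides at L = (44.30, 44.00). That places the tangent points at N = (53.30, 44.00) on PN and Q = (44.30, 53.00) on QR. Then |KQ| = |Q − K| = 69.08.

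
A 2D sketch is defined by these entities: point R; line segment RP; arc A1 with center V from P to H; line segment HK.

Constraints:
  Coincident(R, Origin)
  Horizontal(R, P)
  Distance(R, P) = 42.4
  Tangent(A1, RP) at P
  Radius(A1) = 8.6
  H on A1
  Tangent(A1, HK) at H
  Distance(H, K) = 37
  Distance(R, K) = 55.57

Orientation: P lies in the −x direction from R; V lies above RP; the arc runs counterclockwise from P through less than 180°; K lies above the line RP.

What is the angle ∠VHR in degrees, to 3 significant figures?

169°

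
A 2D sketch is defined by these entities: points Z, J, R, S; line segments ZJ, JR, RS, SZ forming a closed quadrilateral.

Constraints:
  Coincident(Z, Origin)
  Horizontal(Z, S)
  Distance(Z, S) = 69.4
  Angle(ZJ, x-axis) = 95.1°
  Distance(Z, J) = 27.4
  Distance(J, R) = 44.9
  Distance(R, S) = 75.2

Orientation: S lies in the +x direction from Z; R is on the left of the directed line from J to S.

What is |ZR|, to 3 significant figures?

67.1

Z is at the origin; Z and S share the same y with |ZS| = 69.4 and S in +x, so S = (69.4, 0). ZJ runs at 95.1° with |ZJ| = 27.4, so J = (-2.44, 27.3). R is determined by |JR| = 44.9 and |RS| = 75.2 together: it lies at the intersection of circle(J, 44.9) and circle(S, 75.2). With |JS| = 76.8, the foot of the radical line on JS is 14.7 from J and the perpendicular offset is √(44.9² − 14.7²) = 42.4. Taking the left-of-JS solution: R = (26.4, 61.7).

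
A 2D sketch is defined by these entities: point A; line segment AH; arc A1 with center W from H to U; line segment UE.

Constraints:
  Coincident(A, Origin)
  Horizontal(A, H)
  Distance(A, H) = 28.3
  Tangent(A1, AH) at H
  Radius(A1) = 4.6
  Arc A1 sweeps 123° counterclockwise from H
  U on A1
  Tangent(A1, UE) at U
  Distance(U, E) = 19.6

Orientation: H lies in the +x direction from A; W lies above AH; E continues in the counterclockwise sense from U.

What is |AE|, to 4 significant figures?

31.87

A is at the origin; AH is horizontal with |AH| = 28.3 and H on the +x side, so H = (28.30, 0.000). Tangency of A1 to AH means the radius WH is perpendicular to AH, so W = H + (0, 4.6) = (28.30, 4.600). On A1, H sits at bearing -90° from W; a 123° counterclockwise sweep puts U at bearing 33°, so U = W + 4.6·(cos 33°, sin 33°) = (32.16, 7.105). Since A1 is tangent to UE there, WU ⟂ UE, so UE runs along (−sin 33°, cos 33°); with |UE| = 19.6, E = (21.48, 23.54). Then |AE| = |E − A| = 31.87.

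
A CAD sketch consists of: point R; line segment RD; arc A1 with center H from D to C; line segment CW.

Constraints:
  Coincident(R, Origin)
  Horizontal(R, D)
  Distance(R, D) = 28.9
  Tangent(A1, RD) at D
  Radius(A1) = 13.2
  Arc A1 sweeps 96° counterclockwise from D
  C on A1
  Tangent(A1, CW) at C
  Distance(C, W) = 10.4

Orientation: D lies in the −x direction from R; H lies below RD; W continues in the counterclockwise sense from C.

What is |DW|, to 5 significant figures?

27.679

R is at the origin; R and D share the same y with |RD| = 28.9 and D on the −x side, so D = (-28.900, 0.0000). Since A1 is tangent to RD there, HD ⟂ RD, so H = D + (0, -13.2) = (-28.900, -13.200). On A1, D sits at bearing 90° from H; a 96° counterclockwise sweep puts C at bearing 186°, so C = H + 13.2·(cos 186°, sin 186°) = (-42.028, -14.580). Since A1 is tangent to CW there, HC ⟂ CW, so CW runs along (−sin 186°, cos 186°); with |CW| = 10.4, W = (-40.941, -24.923). Then |DW| = |W − D| = 27.679.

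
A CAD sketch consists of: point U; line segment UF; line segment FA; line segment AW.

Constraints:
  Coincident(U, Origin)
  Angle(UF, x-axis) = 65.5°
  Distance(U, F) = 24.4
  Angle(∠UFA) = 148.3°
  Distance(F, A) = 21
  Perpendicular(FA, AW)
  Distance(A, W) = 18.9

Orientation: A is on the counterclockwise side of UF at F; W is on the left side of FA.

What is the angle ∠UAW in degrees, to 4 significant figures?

72.93°

∠UFA = 148.3°, so FA runs at 65.5° + (180° − 148.3°) = 97.20° from the x-axis; with |FA| = 21.0, A = F + 21.0·(cos 97.20°, sin 97.20°) = (7.487, 43.04). The perpendicularity gives AW at right angles to FA; with |AW| = 18.9 on the left of FA, W = A + 18.9·(-0.9921, -0.1253) = (-11.26, 40.67). Then cos ∠UAW = AU·AW / (|AU||AW|), giving 72.93°.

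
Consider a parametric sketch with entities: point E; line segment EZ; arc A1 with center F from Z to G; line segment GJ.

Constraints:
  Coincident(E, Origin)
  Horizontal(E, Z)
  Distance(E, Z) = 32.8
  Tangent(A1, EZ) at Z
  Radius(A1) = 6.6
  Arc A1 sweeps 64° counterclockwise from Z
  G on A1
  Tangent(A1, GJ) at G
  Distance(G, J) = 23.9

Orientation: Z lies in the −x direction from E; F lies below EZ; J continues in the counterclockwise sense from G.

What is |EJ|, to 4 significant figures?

55.28

E is at the origin; EZ is horizontal with |EZ| = 32.8 and Z on the −x side, so Z = (-32.80, 0.000). The tangent condition forces FZ to be normal to EZ, so F = Z + (0, -6.6) = (-32.80, -6.600). On A1, Z sits at bearing 90° from F; a 64° counterclockwise sweep puts G at bearing 154°, so G = F + 6.6·(cos 154°, sin 154°) = (-38.73, -3.707). A1 meets GJ tangentially, so FG is at right angles to GJ, so GJ runs along (−sin 154°, cos 154°); with |GJ| = 23.9, J = (-49.21, -25.19). Then |EJ| = |J − E| = 55.28.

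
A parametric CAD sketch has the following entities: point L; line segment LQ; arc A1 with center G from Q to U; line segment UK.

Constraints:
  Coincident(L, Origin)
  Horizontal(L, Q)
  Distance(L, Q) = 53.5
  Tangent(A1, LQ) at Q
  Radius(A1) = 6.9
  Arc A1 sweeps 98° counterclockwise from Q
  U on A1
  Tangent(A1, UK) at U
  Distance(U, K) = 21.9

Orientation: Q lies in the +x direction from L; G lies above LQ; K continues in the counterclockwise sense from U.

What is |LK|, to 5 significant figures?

64.456

L is at the origin; L and Q share the same y with |LQ| = 53.5 and Q on the +x side, so Q = (53.500, 0.0000). The tangent condition forces GQ to be normal to LQ, so G = Q + (0, 6.9) = (53.500, 6.9000). On A1, Q sits at bearing -90° from G; a 98° counterclockwise sweep puts U at bearing 8°, so U = G + 6.9·(cos 8°, sin 8°) = (60.333, 7.8603). Since A1 is tangent to UK there, GU ⟂ UK, so UK runs along (−sin 8°, cos 8°); with |UK| = 21.9, K = (57.285, 29.547). Then |LK| = |K − L| = 64.456.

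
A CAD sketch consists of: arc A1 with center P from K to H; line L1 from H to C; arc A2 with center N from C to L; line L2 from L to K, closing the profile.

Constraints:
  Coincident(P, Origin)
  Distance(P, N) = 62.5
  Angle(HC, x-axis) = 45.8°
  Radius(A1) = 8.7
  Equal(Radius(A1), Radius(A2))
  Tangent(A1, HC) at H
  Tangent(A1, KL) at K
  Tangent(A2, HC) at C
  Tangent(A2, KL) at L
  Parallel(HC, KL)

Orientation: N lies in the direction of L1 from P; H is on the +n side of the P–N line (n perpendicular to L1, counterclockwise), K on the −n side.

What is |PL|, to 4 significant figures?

63.10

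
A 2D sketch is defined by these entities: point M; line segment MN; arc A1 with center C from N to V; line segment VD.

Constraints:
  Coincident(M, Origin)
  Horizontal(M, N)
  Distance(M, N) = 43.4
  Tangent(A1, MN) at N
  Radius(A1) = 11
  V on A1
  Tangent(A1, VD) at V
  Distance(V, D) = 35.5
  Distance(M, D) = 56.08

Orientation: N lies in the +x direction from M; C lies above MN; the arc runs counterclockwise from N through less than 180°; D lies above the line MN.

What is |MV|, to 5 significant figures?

55.162

M is at the origin; M and N share the same y with |MN| = 43.4 and N on the +x side, so N = (43.400, 0.0000). A1 meets MN tangentially, so CN is at right angles to MN, so C = N + (0, 11) = (43.400, 11.000). Since CV ⟂ VD (tangency), |CD| = √(11.0² + 35.5²) = 37.165 regardless of where V sits on A1. So D lies on both circle(M, 56.08) and circle(C, 37.165); the above-MN intersection is D = (31.686, 46.271). V is the foot of the tangent from D: V = (52.345, 17.402).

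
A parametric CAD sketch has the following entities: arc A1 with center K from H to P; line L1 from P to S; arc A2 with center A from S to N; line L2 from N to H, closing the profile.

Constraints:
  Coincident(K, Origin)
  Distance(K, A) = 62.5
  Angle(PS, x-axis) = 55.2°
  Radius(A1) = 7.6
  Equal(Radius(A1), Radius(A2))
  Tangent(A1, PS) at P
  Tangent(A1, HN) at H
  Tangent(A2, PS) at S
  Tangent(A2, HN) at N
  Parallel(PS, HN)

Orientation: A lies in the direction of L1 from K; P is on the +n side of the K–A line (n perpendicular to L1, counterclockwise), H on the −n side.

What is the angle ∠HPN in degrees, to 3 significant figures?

76.3°

The slot axis is L1's direction at 55.2°, so u = (cos 55.2°, sin 55.2°) = (0.571, 0.821) and n = (−sin 55.2°, cos 55.2°) = (-0.821, 0.571). K is at the origin and A lies 62.5 along u from K, so A = 62.5·u = (35.7, 51.3). Tangency of A1 to both parallel lines with radius 7.6 puts P and H at K ± 7.6·n: P = (-6.24, 4.34), H = (6.24, -4.34). Equal radii place S and N the same way about A: S = A + 7.6·n = (29.4, 55.7), N = A − 7.6·n = (41.9, 47.0). Then cos ∠HPN = PH·PN / (|PH||PN|), giving 76.3°.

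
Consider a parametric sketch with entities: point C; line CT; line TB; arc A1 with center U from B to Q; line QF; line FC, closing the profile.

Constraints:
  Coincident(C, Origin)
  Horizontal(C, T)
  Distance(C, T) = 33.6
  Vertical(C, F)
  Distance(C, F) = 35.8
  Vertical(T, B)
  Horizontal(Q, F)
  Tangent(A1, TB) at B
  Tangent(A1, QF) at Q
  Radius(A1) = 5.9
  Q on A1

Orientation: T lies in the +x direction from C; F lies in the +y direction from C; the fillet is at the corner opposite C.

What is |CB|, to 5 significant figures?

44.977

C is at the origin; CT is horizontal with |CT| = 33.6 and T on the +x side, so T = (33.600, 0.0000). C and F share the same x with |CF| = 35.8 and F on the +y side, so F = (0.0000, 35.800). The virtual corner opposite C is at (33.600, 35.800). A1 meets TB tangentially, so UB is at right angles to TB and since A1 is tangent to QF there, UQ ⟂ QF, with radius 5.9, so the center U sits 5.9 in from both sides at U = (27.700, 29.900). That places the tangent points at B = (33.600, 29.900) on TB and Q = (27.700, 35.800) on QF. Then |CB| = |B − C| = 44.977.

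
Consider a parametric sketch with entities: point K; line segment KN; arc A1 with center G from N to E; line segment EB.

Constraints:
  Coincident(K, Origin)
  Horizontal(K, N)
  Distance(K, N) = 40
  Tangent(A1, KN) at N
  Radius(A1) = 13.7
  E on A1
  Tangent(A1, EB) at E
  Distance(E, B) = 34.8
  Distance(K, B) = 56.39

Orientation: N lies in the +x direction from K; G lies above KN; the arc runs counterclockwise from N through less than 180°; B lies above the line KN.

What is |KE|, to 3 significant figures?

55.2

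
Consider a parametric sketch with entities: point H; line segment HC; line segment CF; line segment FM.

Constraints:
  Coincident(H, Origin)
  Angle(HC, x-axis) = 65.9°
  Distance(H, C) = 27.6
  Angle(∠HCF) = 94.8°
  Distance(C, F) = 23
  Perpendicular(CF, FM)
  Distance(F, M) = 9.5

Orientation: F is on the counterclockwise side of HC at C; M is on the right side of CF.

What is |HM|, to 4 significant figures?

44.83

H is at the origin; HC runs at 65.9° with length 27.6, so C = 27.6·(cos 65.9°, sin 65.9°) = (11.27, 25.19). ∠HCF = 94.8°, so CF runs at 65.9° + (180° − 94.8°) = 151.1° from the x-axis; with |CF| = 23.0, F = C + 23.0·(cos 151.1°, sin 151.1°) = (-8.866, 36.31). CF ⟂ FM; with |FM| = 9.5 on the right of CF, M = F + 9.5·(0.4833, 0.8755) = (-4.275, 44.63). Then |HM| = |M − H| = 44.83.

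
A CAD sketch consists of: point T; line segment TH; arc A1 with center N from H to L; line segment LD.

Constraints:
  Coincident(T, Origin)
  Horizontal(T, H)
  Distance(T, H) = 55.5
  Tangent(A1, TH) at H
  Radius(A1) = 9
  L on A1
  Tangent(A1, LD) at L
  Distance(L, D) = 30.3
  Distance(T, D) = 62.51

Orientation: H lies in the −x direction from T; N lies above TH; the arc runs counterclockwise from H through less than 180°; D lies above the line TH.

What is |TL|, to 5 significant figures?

47.477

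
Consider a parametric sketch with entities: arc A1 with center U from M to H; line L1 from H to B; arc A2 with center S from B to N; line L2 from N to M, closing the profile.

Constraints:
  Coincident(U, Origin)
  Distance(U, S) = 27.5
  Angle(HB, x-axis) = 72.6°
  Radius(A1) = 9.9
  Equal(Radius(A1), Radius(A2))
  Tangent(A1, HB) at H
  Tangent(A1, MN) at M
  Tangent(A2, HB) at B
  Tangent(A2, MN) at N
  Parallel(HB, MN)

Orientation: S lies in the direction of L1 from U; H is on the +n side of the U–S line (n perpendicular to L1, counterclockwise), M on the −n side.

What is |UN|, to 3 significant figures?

29.2

The slot axis is L1's direction at 72.6°, so u = (cos 72.6°, sin 72.6°) = (0.299, 0.954) and n = (−sin 72.6°, cos 72.6°) = (-0.954, 0.299). U is at the origin and S lies 27.5 along u from U, so S = 27.5·u = (8.22, 26.2). Tangency of A1 to both parallel lines with radius 9.9 puts H and M at U ± 9.9·n: H = (-9.45, 2.96), M = (9.45, -2.96). Equal radii place B and N the same way about S: B = S + 9.9·n = (-1.22, 29.2), N = S − 9.9·n = (17.7, 23.3). Then |UN| = |N − U| = 29.2.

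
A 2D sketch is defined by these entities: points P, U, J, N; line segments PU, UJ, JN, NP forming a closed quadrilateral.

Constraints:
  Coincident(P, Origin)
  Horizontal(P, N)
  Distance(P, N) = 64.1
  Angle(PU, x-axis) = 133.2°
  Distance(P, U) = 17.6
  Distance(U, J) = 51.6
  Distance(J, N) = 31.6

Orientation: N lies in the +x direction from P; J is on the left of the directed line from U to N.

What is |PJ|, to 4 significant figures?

43.67

P is at the origin; P and N share the same y with |PN| = 64.1 and N in +x, so N = (64.1, 0). PU runs at 133.2° with |PU| = 17.6, so U = (-12.05, 12.83). J is determined by |UJ| = 51.6 and |JN| = 31.6 together: it lies at the intersection of circle(U, 51.6) and circle(N, 31.6). With |UN| = 77.22, the foot of the radical line on UN is 49.38 from U and the perpendicular offset is √(51.6² − 49.38²) = 14.96. Taking the left-of-UN solution: J = (39.14, 19.37).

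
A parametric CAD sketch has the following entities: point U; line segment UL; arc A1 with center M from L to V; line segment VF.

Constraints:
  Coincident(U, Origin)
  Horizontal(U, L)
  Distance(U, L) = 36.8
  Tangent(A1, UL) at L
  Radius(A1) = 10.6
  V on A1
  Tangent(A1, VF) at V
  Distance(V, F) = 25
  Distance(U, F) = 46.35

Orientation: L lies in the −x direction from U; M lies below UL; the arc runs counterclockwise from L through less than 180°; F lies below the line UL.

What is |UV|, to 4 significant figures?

48.14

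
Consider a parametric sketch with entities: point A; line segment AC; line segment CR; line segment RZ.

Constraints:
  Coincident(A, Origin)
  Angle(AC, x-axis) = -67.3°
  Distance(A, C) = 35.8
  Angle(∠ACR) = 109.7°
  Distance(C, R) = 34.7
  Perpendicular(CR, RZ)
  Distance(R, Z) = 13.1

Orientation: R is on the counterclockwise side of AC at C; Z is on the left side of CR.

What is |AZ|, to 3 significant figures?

51.1

∠ACR = 109.7°, so CR runs at -67.3° + (180° − 109.7°) = 3.00° from the x-axis; with |CR| = 34.7, R = C + 34.7·(cos 3.00°, sin 3.00°) = (48.5, -31.2). CR ⟂ RZ; with |RZ| = 13.1 on the left of CR, Z = R + 13.1·(-0.0523, 0.999) = (47.8, -18.1). Then |AZ| = |Z − A| = 51.1.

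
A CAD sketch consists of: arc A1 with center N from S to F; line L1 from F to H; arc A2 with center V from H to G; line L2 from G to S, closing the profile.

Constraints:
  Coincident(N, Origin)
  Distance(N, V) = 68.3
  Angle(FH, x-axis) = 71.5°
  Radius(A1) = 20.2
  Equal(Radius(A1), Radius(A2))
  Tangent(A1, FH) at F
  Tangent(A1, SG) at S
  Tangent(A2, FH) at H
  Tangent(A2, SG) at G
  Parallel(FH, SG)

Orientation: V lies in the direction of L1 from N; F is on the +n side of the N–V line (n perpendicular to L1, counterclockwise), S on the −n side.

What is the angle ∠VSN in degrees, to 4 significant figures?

73.52°

The slot axis is L1's direction at 71.5°, so u = (cos 71.5°, sin 71.5°) = (0.3173, 0.9483) and n = (−sin 71.5°, cos 71.5°) = (-0.9483, 0.3173). N is at the origin and V lies 68.3 along u from N, so V = 68.3·u = (21.67, 64.77). Tangency of A1 to both parallel lines with radius 20.2 puts F and S at N ± 20.2·n: F = (-19.16, 6.410), S = (19.16, -6.410). Then cos ∠VSN = SV·SN / (|SV||SN|), giving 73.52°.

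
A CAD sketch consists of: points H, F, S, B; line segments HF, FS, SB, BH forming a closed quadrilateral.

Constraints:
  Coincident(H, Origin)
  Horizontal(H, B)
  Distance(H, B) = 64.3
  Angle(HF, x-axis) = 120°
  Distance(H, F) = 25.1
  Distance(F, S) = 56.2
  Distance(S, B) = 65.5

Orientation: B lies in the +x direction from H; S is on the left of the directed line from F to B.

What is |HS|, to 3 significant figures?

64.8

Checks: |FS| = 56.20 ✓; |SB| = 65.50 ✓.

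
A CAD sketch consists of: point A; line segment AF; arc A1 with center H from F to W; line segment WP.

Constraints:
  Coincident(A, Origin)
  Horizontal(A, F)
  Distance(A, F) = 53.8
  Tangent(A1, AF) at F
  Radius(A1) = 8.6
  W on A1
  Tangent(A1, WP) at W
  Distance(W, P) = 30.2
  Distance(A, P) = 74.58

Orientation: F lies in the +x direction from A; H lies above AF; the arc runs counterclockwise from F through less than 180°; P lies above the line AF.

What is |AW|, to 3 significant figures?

62.9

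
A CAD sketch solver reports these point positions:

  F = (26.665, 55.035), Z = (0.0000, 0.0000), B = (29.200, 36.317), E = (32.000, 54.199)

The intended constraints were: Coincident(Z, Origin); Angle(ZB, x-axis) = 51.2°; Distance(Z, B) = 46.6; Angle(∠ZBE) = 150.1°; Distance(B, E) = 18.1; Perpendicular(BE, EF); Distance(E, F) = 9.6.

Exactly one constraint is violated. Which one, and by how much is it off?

Distance(E, F) = 9.6 — off by 4.20.

Z = (0.00, 0.00) ✓; ZB at 51.20° ✓; |ZB| = 46.60 ✓; ∠ZBE = 150.1° ✓; |BE| = 18.10 ✓; ∠(BE, EF) = 89.99° ✓; |EF| = 5.400 ✗.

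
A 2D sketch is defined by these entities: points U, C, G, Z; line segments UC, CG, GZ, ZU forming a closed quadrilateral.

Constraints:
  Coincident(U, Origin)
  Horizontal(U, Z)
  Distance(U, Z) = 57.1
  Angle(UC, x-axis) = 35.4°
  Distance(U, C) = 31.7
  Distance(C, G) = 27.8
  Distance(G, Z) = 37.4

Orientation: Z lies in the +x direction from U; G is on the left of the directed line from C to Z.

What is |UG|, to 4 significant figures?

59.46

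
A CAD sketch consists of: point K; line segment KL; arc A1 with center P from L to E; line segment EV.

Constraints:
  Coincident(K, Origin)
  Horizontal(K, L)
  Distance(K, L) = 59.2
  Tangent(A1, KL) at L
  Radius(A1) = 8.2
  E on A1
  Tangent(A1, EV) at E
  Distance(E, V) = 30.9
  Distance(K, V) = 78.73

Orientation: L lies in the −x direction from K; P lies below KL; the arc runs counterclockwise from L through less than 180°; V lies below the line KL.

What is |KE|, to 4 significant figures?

67.86

K is at the origin; KL is horizontal with |KL| = 59.2 and L on the −x side, so L = (-59.20, 0.000). Since A1 is tangent to KL there, PL ⟂ KL, so P = L + (0, -8.2) = (-59.20, -8.200). Since PE ⟂ EV (tangency), |PV| = √(8.2² + 30.9²) = 31.97 regardless of where E sits on A1. So V lies on both circle(K, 78.73) and circle(P, 31.97); the below-KL intersection is V = (-68.52, -38.78). E is the foot of the tangent from V: E = (-67.39, -7.903).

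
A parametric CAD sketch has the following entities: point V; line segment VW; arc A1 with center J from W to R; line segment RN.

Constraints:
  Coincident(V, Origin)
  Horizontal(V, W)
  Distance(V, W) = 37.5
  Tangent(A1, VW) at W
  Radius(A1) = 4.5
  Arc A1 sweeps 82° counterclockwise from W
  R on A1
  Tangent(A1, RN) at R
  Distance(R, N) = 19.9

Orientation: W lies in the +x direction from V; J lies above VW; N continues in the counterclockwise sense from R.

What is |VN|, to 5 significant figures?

50.561

V is at the origin; V and W share the same y with |VW| = 37.5 and W on the +x side, so W = (37.500, 0.0000). Tangency of A1 to VW means the radius JW is perpendicular to VW, so J = W + (0, 4.5) = (37.500, 4.5000). On A1, W sits at bearing -90° from J; an 82° counterclockwise sweep puts R at bearing -8°, so R = J + 4.5·(cos -8°, sin -8°) = (41.956, 3.8737). Since A1 is tangent to RN there, JR ⟂ RN, so RN runs along (−sin -8°, cos -8°); with |RN| = 19.9, N = (44.726, 23.580). Then |VN| = |N − V| = 50.561.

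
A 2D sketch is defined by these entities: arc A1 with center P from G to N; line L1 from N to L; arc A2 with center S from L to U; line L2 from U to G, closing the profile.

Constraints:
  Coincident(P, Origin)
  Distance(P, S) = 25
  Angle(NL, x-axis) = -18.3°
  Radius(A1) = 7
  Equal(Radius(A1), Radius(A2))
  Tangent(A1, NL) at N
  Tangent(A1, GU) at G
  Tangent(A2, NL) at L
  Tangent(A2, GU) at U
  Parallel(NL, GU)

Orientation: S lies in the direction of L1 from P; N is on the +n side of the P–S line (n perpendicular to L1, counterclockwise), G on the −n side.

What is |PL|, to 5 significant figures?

25.962

The slot axis is L1's direction at -18.3°, so u = (cos -18.3°, sin -18.3°) = (0.94943, -0.31399) and n = (−sin -18.3°, cos -18.3°) = (0.31399, 0.94943). P is at the origin and S lies 25.0 along u from P, so S = 25.0·u = (23.736, -7.8498). Tangency of A1 to both parallel lines with radius 7.0 puts N and G at P ± 7.0·n: N = (2.1979, 6.6460), G = (-2.1979, -6.6460). Equal radii place L and U the same way about S: L = S + 7.0·n = (25.934, -1.2038), U = S − 7.0·n = (21.538, -14.496). Then |PL| = |L − P| = 25.962.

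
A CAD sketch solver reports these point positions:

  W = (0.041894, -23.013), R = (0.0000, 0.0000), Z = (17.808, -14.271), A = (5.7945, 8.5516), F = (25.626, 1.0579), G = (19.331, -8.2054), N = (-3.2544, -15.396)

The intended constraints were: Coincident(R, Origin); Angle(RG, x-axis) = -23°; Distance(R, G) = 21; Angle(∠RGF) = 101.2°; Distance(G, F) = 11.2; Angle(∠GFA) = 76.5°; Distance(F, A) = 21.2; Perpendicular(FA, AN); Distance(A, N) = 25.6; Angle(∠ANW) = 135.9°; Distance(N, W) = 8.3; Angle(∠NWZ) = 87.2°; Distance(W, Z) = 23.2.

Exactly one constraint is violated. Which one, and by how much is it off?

Distance(W, Z) = 23.2 — off by 3.40.

R = (0.00, 0.00) ✓; RG at -23.00° ✓; |RG| = 21.00 ✓; ∠RGF = 101.2° ✓; |GF| = 11.20 ✓; ∠GFA = 76.50° ✓; |FA| = 21.20 ✓; ∠(FA, AN) = 90.00° ✓; |AN| = 25.60 ✓; ∠ANW = 135.9° ✓; |NW| = 8.300 ✓; ∠NWZ = 87.20° ✓; |WZ| = 19.80 ✗.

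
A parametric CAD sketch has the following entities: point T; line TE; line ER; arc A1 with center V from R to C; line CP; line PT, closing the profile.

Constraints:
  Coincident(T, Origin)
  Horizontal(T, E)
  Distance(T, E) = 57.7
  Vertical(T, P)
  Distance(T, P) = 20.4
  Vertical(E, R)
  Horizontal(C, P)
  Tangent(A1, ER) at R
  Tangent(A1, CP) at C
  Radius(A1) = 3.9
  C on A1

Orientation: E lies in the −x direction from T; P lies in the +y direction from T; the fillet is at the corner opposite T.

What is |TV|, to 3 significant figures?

56.3

T and P share the same x with |TP| = 20.4 and P on the +y side, so P = (0.00, 20.4). The virtual corner opposite T is at (-57.7, 20.4). Since A1 is tangent to ER there, VR ⟂ ER and the tangent condition forces VC to be normal to CP, with radius 3.9, so the center V sits 3.9 in from both sides at V = (-53.8, 16.5). Then |TV| = |V − T| = 56.3.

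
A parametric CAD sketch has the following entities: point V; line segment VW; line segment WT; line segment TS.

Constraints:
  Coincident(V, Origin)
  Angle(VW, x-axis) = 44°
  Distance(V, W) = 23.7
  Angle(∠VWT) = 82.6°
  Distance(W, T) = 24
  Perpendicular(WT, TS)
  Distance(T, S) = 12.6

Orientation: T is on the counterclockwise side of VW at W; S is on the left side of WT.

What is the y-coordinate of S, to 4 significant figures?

21.59

V is at the origin; VW runs at 44.0° with length 23.7, so W = 23.7·(cos 44.0°, sin 44.0°) = (17.05, 16.46). ∠VWT = 82.6°, so WT runs at 44.0° + (180° − 82.6°) = 141.4° from the x-axis; with |WT| = 24.0, T = W + 24.0·(cos 141.4°, sin 141.4°) = (-1.708, 31.44). WT is perpendicular to TS; with |TS| = 12.6 on the left of WT, S = T + 12.6·(-0.6239, -0.7815) = (-9.569, 21.59). So S.y = 21.59.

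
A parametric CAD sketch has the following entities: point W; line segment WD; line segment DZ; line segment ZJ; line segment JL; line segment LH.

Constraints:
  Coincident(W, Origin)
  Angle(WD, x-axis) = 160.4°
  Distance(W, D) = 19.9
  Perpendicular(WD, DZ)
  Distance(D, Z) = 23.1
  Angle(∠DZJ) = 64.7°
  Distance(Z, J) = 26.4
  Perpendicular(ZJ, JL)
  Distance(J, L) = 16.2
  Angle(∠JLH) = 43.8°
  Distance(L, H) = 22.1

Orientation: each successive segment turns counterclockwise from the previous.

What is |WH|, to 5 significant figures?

20.689

W is at the origin; WD runs at 160.4° with length 19.9, so D = (-18.747, 6.6755). WD is perpendicular to DZ, so DZ runs at -109.60°; with |DZ| = 23.1, Z = (-26.496, -15.086). ∠DZJ = 64.7° gives ZJ at 5.7000° from the x-axis; with |ZJ| = 26.4, J = (-0.22641, -12.464). ZJ is perpendicular to JL, so JL runs at 95.700°; with |JL| = 16.2, L = (-1.8354, 3.6559). ∠JLH = 43.8° gives LH at -128.10° from the x-axis; with |LH| = 22.1, H = (-15.472, -13.735). Then |WH| = |H − W| = 20.689.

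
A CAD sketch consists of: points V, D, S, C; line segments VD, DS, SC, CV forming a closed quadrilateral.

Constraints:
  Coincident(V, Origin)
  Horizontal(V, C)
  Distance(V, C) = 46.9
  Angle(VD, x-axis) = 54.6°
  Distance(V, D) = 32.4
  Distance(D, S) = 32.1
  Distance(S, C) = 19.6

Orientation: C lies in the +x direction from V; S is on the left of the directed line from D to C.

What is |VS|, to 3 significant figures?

53.7

Checks: |DS| = 32.10 ✓; |SC| = 19.60 ✓.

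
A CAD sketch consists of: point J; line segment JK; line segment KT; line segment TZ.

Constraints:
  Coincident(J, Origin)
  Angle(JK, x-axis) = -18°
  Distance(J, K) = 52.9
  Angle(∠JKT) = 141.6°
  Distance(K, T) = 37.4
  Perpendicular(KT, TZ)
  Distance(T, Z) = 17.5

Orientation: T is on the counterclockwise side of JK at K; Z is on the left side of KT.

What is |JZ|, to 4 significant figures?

80.34

∠JKT = 141.6°, so KT runs at -18.0° + (180° − 141.6°) = 20.40° from the x-axis; with |KT| = 37.4, T = K + 37.4·(cos 20.40°, sin 20.40°) = (85.37, -3.310). KT ⟂ TZ; with |TZ| = 17.5 on the left of KT, Z = T + 17.5·(-0.3486, 0.9373) = (79.27, 13.09). Then |JZ| = |Z − J| = 80.34.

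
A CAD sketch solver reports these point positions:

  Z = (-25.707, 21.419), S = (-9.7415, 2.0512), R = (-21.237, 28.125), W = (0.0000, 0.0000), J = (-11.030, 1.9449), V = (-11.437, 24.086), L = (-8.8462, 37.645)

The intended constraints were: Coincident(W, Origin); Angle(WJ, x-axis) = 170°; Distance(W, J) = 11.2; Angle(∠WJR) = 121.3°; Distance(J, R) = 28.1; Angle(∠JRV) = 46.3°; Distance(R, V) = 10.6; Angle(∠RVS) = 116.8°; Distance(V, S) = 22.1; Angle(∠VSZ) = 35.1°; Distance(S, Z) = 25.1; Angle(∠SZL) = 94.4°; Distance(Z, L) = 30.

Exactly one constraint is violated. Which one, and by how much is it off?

Distance(Z, L) = 30 — off by 6.60.

W = (0.00, 0.00) ✓; WJ at 170.0° ✓; |WJ| = 11.20 ✓; ∠WJR = 121.3° ✓; |JR| = 28.10 ✓; ∠JRV = 46.30° ✓; |RV| = 10.60 ✓; ∠RVS = 116.8° ✓; |VS| = 22.10 ✓; ∠VSZ = 35.10° ✓; |SZ| = 25.10 ✓; ∠SZL = 94.40° ✓; |ZL| = 23.40 ✗.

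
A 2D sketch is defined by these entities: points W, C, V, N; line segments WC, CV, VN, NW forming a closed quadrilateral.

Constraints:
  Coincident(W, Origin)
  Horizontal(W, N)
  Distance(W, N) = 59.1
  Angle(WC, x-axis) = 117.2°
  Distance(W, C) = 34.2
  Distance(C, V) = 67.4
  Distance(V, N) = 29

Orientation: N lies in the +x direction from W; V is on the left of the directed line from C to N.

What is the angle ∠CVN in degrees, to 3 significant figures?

107°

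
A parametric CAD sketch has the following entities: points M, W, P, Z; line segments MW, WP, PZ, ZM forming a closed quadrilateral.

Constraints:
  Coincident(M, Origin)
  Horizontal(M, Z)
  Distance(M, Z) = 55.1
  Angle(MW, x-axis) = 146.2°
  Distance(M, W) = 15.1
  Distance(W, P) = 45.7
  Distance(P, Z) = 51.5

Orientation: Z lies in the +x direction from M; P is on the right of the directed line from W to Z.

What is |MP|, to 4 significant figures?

32.25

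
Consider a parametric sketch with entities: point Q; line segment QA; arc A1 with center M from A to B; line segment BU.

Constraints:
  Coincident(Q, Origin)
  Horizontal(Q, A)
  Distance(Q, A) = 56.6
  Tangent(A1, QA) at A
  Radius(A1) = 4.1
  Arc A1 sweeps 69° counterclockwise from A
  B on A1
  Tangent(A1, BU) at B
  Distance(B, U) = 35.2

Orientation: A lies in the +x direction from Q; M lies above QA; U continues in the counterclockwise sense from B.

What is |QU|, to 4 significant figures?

81.21

Q is at the origin; QA is horizontal with |QA| = 56.6 and A on the +x side, so A = (56.60, 0.000). Tangency of A1 to QA means the radius MA is perpendicular to QA, so M = A + (0, 4.1) = (56.60, 4.100). On A1, A sits at bearing -90° from M; a 69° counterclockwise sweep puts B at bearing -21°, so B = M + 4.1·(cos -21°, sin -21°) = (60.43, 2.631). A1 meets BU tangentially, so MB is at right angles to BU, so BU runs along (−sin -21°, cos -21°); with |BU| = 35.2, U = (73.04, 35.49). Then |QU| = |U − Q| = 81.21.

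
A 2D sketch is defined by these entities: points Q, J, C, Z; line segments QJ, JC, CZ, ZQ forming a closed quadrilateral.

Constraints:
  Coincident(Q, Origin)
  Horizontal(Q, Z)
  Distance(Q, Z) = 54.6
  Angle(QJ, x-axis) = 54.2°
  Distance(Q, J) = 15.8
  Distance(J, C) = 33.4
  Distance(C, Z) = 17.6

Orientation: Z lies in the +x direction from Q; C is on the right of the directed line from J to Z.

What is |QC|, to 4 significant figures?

37.95

Checks: Q = (0.00, 0.00) ✓; |JC| = 33.40 ✓; |CZ| = 17.60 ✓.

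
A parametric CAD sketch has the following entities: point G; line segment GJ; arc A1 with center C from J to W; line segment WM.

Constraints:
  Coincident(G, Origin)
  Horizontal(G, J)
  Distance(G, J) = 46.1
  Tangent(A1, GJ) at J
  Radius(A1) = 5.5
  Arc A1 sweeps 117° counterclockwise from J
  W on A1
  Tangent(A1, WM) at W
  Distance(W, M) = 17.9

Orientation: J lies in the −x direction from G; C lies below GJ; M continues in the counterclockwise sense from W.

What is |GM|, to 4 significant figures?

49.11

On A1, J sits at bearing 90° from C; a 117° counterclockwise sweep puts W at bearing 207°, so W = C + 5.5·(cos 207°, sin 207°) = (-51.00, -7.997). A1 meets WM tangentially, so CW is at right angles to WM, so WM runs along (−sin 207°, cos 207°); with |WM| = 17.9, M = (-42.87, -23.95). Then |GM| = |M − G| = 49.11.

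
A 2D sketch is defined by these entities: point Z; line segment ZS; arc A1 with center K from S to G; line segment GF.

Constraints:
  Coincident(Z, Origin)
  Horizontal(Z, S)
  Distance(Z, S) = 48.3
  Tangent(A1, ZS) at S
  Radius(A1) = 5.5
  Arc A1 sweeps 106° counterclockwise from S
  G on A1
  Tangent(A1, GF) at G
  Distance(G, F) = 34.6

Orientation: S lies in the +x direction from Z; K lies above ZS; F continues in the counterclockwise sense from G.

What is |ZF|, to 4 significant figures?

59.69

On A1, S sits at bearing -90° from K; a 106° counterclockwise sweep puts G at bearing 16°, so G = K + 5.5·(cos 16°, sin 16°) = (53.59, 7.016). A1 meets GF tangentially, so KG is at right angles to GF, so GF runs along (−sin 16°, cos 16°); with |GF| = 34.6, F = (44.05, 40.28). Then |ZF| = |F − Z| = 59.69.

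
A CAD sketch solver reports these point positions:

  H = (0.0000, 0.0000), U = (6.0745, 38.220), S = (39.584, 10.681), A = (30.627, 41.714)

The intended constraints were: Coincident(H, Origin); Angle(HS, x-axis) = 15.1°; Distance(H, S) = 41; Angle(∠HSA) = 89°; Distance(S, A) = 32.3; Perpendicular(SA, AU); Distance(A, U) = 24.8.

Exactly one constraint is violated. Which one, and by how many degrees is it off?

Perpendicular(SA, AU) — off by 8.00°.

H = (0.00, 0.00) ✓; HS at 15.10° ✓; |HS| = 41.00 ✓; ∠HSA = 89.00° ✓; |SA| = 32.30 ✓; ∠(SA, AU) = 82.00° ✗; |AU| = 24.80 ✓.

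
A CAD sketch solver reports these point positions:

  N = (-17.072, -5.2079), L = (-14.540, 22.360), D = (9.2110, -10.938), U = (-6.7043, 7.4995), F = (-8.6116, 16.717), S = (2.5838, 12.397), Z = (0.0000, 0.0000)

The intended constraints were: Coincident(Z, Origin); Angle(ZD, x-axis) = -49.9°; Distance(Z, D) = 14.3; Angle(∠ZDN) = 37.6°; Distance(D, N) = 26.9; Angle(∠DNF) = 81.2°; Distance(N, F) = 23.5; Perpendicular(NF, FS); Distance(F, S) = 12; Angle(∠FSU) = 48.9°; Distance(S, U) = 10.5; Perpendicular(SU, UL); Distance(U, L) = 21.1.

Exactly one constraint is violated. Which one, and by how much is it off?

Distance(U, L) = 21.1 — off by 4.30.

Z = (0.00, 0.00) ✓; ZD at -49.90° ✓; |ZD| = 14.30 ✓; ∠ZDN = 37.60° ✓; |DN| = 26.90 ✓; ∠DNF = 81.20° ✓; |NF| = 23.50 ✓; ∠(NF, FS) = 90.00° ✓; |FS| = 12.00 ✓; ∠FSU = 48.90° ✓; |SU| = 10.50 ✓; ∠(SU, UL) = 90.00° ✓; |UL| = 16.80 ✗.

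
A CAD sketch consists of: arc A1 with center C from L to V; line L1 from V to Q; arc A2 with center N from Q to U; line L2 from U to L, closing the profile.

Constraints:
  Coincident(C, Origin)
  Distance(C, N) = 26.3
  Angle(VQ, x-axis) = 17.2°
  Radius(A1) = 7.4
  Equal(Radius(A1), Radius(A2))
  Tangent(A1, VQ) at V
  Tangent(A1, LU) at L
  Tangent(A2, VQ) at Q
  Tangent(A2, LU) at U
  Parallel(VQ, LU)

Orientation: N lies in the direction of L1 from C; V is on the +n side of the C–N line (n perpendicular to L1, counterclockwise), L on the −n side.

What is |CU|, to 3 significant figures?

27.3

The slot axis is L1's direction at 17.2°, so u = (cos 17.2°, sin 17.2°) = (0.955, 0.296) and n = (−sin 17.2°, cos 17.2°) = (-0.296, 0.955). C is at the origin and N lies 26.3 along u from C, so N = 26.3·u = (25.1, 7.78). Tangency of A1 to both parallel lines with radius 7.4 puts V and L at C ± 7.4·n: V = (-2.19, 7.07), L = (2.19, -7.07). Equal radii place Q and U the same way about N: Q = N + 7.4·n = (22.9, 14.8), U = N − 7.4·n = (27.3, 0.708). Then |CU| = |U − C| = 27.3.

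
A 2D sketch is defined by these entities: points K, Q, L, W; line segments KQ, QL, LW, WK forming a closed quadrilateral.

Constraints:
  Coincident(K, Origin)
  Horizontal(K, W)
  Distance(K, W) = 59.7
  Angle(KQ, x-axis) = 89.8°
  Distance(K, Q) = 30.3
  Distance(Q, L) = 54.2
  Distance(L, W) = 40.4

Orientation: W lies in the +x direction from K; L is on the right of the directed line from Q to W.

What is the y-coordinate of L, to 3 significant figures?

-18.5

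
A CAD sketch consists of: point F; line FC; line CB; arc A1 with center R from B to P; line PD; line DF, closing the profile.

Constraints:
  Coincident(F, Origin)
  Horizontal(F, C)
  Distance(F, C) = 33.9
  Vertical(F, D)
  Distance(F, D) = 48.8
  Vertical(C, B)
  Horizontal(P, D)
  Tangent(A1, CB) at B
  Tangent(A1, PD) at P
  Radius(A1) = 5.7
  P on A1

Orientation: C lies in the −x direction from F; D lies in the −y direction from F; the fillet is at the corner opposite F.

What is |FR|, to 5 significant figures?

51.506

F is at the origin; F and C share the same y with |FC| = 33.9 and C on the −x side, so C = (-33.900, 0.0000). FD is vertical with |FD| = 48.8 and D on the −y side, so D = (0.0000, -48.800). The virtual corner opposite F is at (-33.900, -48.800). Tangency of A1 to CB means the radius RB is perpendicular to CB and the tangent condition forces RP to be normal to PD, with radius 5.7, so the center R sits 5.7 in from both sides at R = (-28.200, -43.100). Then |FR| = |R − F| = 51.506.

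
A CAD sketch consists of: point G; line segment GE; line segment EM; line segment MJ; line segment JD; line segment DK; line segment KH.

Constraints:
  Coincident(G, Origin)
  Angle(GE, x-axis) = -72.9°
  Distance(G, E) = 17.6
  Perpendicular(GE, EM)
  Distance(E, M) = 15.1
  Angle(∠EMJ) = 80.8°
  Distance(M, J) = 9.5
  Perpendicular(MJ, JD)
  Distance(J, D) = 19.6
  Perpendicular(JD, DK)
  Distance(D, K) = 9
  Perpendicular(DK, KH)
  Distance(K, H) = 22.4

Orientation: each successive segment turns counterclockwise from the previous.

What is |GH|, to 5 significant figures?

24.368

JD is perpendicular to DK, so DK runs at -63.700°; with |DK| = 9.0, K = (1.8149, -20.618). DK is perpendicular to KH, so KH runs at 26.300°; with |KH| = 22.4, H = (21.896, -10.693). Then |GH| = |H − G| = 24.368.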